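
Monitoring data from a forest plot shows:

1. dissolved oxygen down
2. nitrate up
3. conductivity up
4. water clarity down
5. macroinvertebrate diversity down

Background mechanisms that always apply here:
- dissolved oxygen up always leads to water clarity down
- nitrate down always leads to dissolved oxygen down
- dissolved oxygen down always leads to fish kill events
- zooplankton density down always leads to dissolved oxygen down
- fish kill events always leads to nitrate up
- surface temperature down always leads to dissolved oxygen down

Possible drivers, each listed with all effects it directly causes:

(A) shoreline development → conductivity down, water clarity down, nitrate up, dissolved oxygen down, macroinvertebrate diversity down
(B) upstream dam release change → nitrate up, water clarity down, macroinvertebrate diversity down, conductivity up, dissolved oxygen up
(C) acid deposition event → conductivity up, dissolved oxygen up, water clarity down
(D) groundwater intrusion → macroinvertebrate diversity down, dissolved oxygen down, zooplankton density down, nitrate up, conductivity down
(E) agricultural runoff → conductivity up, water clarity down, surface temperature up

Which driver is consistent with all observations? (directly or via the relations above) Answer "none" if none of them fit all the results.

none

For each candidate, compare predicted effects to what was observed:
(A) shoreline development — fails on conductivity up (predicts conductivity down, not conductivity up)
(B) upstream dam release change — dissolved oxygen down -; nitrate up +; conductivity up +; water clarity down +; macroinvertebrate diversity down +
(C) acid deposition event — dissolved oxygen down -; nitrate up -; conductivity up +; water clarity down +; macroinvertebrate diversity down -
(D) groundwater intrusion — dissolved oxygen down +; nitrate up +; conductivity up -; water clarity down -; macroinvertebrate diversity down +
(E) agricultural runoff — does not account for dissolved oxygen down, nitrate up, macroinvertebrate diversity down
No candidate is consistent with all observations.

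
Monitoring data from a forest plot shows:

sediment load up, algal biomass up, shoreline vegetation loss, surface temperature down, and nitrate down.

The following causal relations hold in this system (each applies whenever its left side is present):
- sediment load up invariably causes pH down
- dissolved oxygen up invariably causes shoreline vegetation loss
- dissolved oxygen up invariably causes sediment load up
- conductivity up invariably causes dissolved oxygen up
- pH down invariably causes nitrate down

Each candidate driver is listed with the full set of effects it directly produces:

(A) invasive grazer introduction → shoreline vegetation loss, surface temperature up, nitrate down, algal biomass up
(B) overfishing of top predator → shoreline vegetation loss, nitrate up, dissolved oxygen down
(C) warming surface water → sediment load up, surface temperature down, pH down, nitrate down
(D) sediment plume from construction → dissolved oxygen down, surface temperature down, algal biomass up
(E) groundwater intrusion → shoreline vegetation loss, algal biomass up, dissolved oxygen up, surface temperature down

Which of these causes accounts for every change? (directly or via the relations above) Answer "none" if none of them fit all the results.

E

Checking each candidate against the observations:
(A) invasive grazer introduction — sediment load up ✗; algal biomass up ✓; shoreline vegetation loss ✓; surface temperature down ✗; nitrate down ✓
(B) overfishing of top predator — sediment load up ✗; algal biomass up ✗; shoreline vegetation loss ✓; surface temperature down ✗; nitrate down ✗
(C) warming surface water — does not account for algal biomass up, shoreline vegetation loss
(D) sediment plume from construction — sediment load up ✗; algal biomass up ✓; shoreline vegetation loss ✗; surface temperature down ✓; nitrate down ✗
(E) groundwater intrusion — sediment load up ✓ (through dissolved oxygen up → sediment load up); algal biomass up ✓; shoreline vegetation loss ✓; surface temperature down ✓; nitrate down ✓ (through dissolved oxygen up → sediment load up → pH down → nitrate down)
Only (E) is consistent with every observation.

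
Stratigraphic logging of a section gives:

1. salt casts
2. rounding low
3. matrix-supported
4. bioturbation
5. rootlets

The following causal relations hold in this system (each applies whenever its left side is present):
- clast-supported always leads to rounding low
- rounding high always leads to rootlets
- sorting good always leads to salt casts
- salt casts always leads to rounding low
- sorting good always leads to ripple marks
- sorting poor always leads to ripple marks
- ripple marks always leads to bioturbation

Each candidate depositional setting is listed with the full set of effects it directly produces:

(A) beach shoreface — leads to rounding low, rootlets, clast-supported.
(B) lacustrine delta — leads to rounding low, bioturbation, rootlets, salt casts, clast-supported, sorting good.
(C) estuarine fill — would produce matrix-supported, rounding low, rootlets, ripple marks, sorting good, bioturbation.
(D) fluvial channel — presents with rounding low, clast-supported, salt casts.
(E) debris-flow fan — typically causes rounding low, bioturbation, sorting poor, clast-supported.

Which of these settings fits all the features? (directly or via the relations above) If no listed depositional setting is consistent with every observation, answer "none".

Per-candidate check:
(A) beach shoreface — salt casts -; rounding low +; matrix-supported -; bioturbation -; rootlets +
(B) lacustrine delta — fails on matrix-supported (predicts clast-supported, not matrix-supported)
(C) estuarine fill — accounts for every observation (salt casts through sorting good → salt casts)
(D) fluvial channel — salt casts +; rounding low +; matrix-supported -; bioturbation -; rootlets -
(E) debris-flow fan — salt casts -; rounding low +; matrix-supported -; bioturbation +; rootlets -
Only (C) is consistent with every observation.

C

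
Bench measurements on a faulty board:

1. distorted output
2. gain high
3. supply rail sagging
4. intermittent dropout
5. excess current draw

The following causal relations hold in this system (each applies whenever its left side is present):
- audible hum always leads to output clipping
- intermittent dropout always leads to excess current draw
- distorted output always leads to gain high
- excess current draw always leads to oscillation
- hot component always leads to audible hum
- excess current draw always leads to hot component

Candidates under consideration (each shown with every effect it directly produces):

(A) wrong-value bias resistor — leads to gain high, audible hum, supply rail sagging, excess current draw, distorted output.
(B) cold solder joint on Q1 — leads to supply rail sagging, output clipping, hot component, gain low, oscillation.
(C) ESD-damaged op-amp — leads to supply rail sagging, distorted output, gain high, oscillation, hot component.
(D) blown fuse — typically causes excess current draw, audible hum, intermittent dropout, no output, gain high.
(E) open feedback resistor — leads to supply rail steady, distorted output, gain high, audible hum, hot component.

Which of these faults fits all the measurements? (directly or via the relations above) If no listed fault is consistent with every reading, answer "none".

none

For each candidate, compare predicted effects to what was observed:
(A) wrong-value bias resistor — distorted output yes; gain high yes; supply rail sagging yes; intermittent dropout NO; excess current draw yes
(B) cold solder joint on Q1 — distorted output NO; gain high NO; supply rail sagging yes; intermittent dropout NO; excess current draw NO
(C) ESD-damaged op-amp — does not account for intermittent dropout, excess current draw
(D) blown fuse — distorted output NO; gain high yes; supply rail sagging NO; intermittent dropout yes; excess current draw yes
(E) open feedback resistor — fails on supply rail sagging, intermittent dropout, excess current draw (predicts supply rail steady, not supply rail sagging)
Every candidate fails on at least one observation.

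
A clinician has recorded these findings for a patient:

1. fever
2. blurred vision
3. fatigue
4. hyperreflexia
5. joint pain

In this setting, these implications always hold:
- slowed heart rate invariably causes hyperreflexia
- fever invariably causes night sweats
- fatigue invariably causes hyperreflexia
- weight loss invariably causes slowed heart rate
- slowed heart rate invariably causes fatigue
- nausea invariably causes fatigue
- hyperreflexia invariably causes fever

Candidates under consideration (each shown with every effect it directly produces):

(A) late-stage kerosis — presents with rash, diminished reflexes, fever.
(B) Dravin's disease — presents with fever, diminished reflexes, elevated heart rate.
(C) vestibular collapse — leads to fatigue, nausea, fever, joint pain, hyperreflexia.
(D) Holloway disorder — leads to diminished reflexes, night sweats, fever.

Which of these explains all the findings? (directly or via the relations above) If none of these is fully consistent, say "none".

Per-candidate check:
(A) late-stage kerosis — fever match; blurred vision miss; fatigue miss; hyperreflexia miss; joint pain miss
(B) Dravin's disease — fails on blurred vision, fatigue, hyperreflexia, joint pain (predicts diminished reflexes, not hyperreflexia)
(C) vestibular collapse — does not account for blurred vision
(D) Holloway disorder — fever match; blurred vision miss; fatigue miss; hyperreflexia miss; joint pain miss
No candidate is consistent with all observations.

none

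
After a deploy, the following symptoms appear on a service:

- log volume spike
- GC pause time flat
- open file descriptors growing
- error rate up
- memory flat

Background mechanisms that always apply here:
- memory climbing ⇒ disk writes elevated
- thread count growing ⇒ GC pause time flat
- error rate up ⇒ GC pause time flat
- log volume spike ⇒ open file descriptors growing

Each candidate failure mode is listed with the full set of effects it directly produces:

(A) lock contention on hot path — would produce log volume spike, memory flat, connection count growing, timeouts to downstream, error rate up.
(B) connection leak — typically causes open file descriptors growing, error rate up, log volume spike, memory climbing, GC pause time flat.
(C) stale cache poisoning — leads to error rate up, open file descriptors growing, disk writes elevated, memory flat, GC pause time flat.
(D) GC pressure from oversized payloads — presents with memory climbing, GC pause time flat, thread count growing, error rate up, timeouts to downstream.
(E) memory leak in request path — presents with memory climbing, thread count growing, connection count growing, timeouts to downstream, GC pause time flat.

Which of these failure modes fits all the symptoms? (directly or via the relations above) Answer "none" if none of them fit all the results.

Per-candidate check:
(A) lock contention on hot path — log volume spike match; GC pause time flat match (by error rate up → GC pause time flat); open file descriptors growing match (by log volume spike → open file descriptors growing); error rate up match; memory flat match
(B) connection leak — log volume spike match; GC pause time flat match; open file descriptors growing match; error rate up match; memory flat miss
(C) stale cache poisoning — does not account for log volume spike
(D) GC pressure from oversized payloads — log volume spike miss; GC pause time flat match; open file descriptors growing miss; error rate up match; memory flat miss
(E) memory leak in request path — log volume spike miss; GC pause time flat match; open file descriptors growing miss; error rate up miss; memory flat miss
(A) is the only candidate with no mismatches.

A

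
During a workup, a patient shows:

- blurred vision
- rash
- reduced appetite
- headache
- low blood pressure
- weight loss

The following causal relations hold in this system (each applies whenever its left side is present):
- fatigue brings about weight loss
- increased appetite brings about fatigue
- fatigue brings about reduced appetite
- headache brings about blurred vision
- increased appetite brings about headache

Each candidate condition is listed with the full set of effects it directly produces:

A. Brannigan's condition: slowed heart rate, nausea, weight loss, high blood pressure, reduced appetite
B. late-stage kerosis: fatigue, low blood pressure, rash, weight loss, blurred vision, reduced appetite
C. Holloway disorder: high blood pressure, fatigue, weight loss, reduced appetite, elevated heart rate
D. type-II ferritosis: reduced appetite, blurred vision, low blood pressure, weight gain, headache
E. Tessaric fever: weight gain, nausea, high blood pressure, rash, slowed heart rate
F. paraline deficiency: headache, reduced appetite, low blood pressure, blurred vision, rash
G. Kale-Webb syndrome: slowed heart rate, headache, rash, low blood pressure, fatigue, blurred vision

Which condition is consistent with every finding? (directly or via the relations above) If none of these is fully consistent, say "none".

Checking each candidate against the observations:
(A) Brannigan's condition — blurred vision -; rash -; reduced appetite +; headache -; low blood pressure -; weight loss +
(B) late-stage kerosis — does not account for headache
(C) Holloway disorder — blurred vision -; rash -; reduced appetite +; headache -; low blood pressure -; weight loss +
(D) type-II ferritosis — blurred vision +; rash -; reduced appetite +; headache +; low blood pressure +; weight loss -
(E) Tessaric fever — fails on blurred vision, reduced appetite, headache, low blood pressure, weight loss (predicts high blood pressure, not low blood pressure; predicts weight gain, not weight loss)
(F) paraline deficiency — does not account for weight loss
(G) Kale-Webb syndrome — blurred vision +; rash +; reduced appetite + (through fatigue → reduced appetite); headache +; low blood pressure +; weight loss + (through fatigue → weight loss)
Only (G) is consistent with every observation.

G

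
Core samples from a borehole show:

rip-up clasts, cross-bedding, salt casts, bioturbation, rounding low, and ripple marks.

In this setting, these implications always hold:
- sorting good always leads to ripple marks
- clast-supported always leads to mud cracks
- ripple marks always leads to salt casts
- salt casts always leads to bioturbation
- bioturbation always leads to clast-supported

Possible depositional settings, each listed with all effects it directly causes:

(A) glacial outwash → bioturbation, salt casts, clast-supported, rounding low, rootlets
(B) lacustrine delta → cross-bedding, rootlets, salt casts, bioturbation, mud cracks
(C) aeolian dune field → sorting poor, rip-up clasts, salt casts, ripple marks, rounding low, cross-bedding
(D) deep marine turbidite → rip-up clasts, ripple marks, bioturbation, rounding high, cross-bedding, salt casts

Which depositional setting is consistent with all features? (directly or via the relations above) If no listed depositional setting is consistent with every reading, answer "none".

C

Checking each candidate against the observations:
(A) glacial outwash — rip-up clasts miss; cross-bedding miss; salt casts match; bioturbation match; rounding low match; ripple marks miss
(B) lacustrine delta — rip-up clasts miss; cross-bedding match; salt casts match; bioturbation match; rounding low miss; ripple marks miss
(C) aeolian dune field — rip-up clasts match; cross-bedding match; salt casts match; bioturbation match (by salt casts → bioturbation); rounding low match; ripple marks match
(D) deep marine turbidite — fails on rounding low (predicts rounding high, not rounding low)
Only (C) is consistent with every observation.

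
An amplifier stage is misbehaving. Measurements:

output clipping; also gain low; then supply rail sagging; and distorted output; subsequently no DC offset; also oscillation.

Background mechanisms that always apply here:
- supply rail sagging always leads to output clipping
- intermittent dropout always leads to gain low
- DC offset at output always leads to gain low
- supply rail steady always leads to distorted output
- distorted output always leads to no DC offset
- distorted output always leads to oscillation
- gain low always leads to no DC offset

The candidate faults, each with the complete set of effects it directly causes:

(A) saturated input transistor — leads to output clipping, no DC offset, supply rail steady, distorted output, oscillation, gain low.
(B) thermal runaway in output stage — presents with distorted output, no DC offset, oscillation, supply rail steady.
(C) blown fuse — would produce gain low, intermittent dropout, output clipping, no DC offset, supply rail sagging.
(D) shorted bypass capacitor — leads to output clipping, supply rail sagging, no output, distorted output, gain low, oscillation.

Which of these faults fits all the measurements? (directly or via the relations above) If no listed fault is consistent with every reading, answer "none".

Per-candidate check:
(A) saturated input transistor — fails on supply rail sagging (predicts supply rail steady, not supply rail sagging)
(B) thermal runaway in output stage — output clipping miss; gain low miss; supply rail sagging miss; distorted output match; no DC offset match; oscillation match
(C) blown fuse — does not account for distorted output, oscillation
(D) shorted bypass capacitor — output clipping match; gain low match; supply rail sagging match; distorted output match; no DC offset match (by gain low → no DC offset); oscillation match
(D) is the only candidate with no mismatches.

D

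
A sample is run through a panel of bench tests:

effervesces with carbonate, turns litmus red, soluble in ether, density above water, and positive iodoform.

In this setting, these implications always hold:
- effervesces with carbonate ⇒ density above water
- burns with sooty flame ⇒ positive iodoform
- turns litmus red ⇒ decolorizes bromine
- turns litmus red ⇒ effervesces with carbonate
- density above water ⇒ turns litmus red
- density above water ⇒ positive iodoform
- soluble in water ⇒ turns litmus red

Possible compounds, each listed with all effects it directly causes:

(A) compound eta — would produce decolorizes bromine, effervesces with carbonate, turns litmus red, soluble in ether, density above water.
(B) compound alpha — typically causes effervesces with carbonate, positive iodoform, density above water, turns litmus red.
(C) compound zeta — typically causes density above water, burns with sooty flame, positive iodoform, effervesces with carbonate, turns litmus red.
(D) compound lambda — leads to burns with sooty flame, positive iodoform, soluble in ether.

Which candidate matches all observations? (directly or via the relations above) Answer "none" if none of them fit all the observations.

For each candidate, compare predicted effects to what was observed:
(A) compound eta — effervesces with carbonate ✓; turns litmus red ✓; soluble in ether ✓; density above water ✓; positive iodoform ✓ (by density above water → positive iodoform)
(B) compound alpha — effervesces with carbonate ✓; turns litmus red ✓; soluble in ether ✗; density above water ✓; positive iodoform ✓
(C) compound zeta — effervesces with carbonate ✓; turns litmus red ✓; soluble in ether ✗; density above water ✓; positive iodoform ✓
(D) compound lambda — effervesces with carbonate ✗; turns litmus red ✗; soluble in ether ✓; density above water ✗; positive iodoform ✓
(A) is the only candidate with no mismatches.

A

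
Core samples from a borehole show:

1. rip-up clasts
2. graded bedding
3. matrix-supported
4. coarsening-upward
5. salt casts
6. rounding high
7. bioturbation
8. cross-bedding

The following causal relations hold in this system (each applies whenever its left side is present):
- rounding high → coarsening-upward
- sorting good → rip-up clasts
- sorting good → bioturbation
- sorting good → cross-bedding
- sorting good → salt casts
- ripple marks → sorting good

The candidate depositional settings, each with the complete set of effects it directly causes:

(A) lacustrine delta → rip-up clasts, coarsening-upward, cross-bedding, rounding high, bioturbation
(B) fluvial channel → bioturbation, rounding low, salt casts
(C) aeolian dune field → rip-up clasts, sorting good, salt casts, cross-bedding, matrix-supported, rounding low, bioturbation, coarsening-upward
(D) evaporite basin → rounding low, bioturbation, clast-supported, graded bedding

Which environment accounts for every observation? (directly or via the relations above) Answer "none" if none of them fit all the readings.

Testing each hypothesis:
(A) lacustrine delta — does not account for graded bedding, matrix-supported, salt casts
(B) fluvial channel — rip-up clasts ✗; graded bedding ✗; matrix-supported ✗; coarsening-upward ✗; salt casts ✓; rounding high ✗; bioturbation ✓; cross-bedding ✗
(C) aeolian dune field — rip-up clasts ✓; graded bedding ✗; matrix-supported ✓; coarsening-upward ✓; salt casts ✓; rounding high ✗; bioturbation ✓; cross-bedding ✓
(D) evaporite basin — rip-up clasts ✗; graded bedding ✓; matrix-supported ✗; coarsening-upward ✗; salt casts ✗; rounding high ✗; bioturbation ✓; cross-bedding ✗
No candidate is consistent with all observations.

none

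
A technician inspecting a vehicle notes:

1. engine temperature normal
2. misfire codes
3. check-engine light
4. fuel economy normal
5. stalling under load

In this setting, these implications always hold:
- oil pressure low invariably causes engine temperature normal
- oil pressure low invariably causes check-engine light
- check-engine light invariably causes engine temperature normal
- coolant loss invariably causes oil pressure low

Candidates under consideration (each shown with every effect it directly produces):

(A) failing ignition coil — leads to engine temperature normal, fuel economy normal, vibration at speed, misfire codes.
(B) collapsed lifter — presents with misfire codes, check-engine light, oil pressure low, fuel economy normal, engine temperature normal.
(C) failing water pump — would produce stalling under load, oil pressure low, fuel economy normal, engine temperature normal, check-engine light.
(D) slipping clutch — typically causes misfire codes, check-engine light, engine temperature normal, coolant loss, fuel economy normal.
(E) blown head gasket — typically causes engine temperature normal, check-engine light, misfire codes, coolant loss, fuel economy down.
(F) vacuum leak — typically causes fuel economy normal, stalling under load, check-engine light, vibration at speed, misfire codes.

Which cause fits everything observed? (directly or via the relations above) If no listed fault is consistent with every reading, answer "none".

F

Testing each hypothesis:
(A) failing ignition coil — does not account for check-engine light, stalling under load
(B) collapsed lifter — does not account for stalling under load
(C) failing water pump — does not account for misfire codes
(D) slipping clutch — engine temperature normal yes; misfire codes yes; check-engine light yes; fuel economy normal yes; stalling under load NO
(E) blown head gasket — fails on fuel economy normal, stalling under load (predicts fuel economy down, not fuel economy normal)
(F) vacuum leak — engine temperature normal yes (via check-engine light → engine temperature normal); misfire codes yes; check-engine light yes; fuel economy normal yes; stalling under load yes
Only (F) is consistent with every observation.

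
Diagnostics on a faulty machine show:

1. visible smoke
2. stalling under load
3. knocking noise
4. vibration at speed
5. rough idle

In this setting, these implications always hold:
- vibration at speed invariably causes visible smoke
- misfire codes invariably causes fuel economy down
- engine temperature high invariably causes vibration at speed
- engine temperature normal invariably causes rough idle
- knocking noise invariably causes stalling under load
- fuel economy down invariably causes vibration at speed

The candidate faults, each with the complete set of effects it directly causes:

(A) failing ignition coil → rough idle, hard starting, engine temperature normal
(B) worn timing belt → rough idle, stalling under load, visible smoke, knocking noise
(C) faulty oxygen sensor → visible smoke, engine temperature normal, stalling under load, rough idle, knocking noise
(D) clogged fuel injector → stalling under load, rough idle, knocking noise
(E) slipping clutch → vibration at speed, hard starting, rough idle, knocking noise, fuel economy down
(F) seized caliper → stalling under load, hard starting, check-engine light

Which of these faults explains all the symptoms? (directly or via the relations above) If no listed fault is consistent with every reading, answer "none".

E

Testing each hypothesis:
(A) failing ignition coil — visible smoke NO; stalling under load NO; knocking noise NO; vibration at speed NO; rough idle yes
(B) worn timing belt — visible smoke yes; stalling under load yes; knocking noise yes; vibration at speed NO; rough idle yes
(C) faulty oxygen sensor — visible smoke yes; stalling under load yes; knocking noise yes; vibration at speed NO; rough idle yes
(D) clogged fuel injector — does not account for visible smoke, vibration at speed
(E) slipping clutch — visible smoke yes (by vibration at speed → visible smoke); stalling under load yes (by knocking noise → stalling under load); knocking noise yes; vibration at speed yes; rough idle yes
(F) seized caliper — visible smoke NO; stalling under load yes; knocking noise NO; vibration at speed NO; rough idle NO
(E) alone accounts for all the evidence.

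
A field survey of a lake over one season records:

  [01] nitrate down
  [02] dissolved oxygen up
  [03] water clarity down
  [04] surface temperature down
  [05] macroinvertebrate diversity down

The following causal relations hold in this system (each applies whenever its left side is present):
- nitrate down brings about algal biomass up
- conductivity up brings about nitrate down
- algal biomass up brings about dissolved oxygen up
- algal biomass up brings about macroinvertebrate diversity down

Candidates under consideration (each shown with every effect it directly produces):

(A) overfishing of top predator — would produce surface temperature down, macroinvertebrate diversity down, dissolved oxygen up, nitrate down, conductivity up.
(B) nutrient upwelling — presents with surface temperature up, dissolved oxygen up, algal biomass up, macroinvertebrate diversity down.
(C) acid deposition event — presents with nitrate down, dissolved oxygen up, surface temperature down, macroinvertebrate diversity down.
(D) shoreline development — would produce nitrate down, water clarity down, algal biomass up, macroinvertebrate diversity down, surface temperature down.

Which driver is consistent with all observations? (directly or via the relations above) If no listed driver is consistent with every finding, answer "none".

D

Checking each candidate against the observations:
(A) overfishing of top predator — nitrate down yes; dissolved oxygen up yes; water clarity down NO; surface temperature down yes; macroinvertebrate diversity down yes
(B) nutrient upwelling — nitrate down NO; dissolved oxygen up yes; water clarity down NO; surface temperature down NO; macroinvertebrate diversity down yes
(C) acid deposition event — does not account for water clarity down
(D) shoreline development — nitrate down yes; dissolved oxygen up yes (through algal biomass up → dissolved oxygen up); water clarity down yes; surface temperature down yes; macroinvertebrate diversity down yes
Only (D) is consistent with every observation.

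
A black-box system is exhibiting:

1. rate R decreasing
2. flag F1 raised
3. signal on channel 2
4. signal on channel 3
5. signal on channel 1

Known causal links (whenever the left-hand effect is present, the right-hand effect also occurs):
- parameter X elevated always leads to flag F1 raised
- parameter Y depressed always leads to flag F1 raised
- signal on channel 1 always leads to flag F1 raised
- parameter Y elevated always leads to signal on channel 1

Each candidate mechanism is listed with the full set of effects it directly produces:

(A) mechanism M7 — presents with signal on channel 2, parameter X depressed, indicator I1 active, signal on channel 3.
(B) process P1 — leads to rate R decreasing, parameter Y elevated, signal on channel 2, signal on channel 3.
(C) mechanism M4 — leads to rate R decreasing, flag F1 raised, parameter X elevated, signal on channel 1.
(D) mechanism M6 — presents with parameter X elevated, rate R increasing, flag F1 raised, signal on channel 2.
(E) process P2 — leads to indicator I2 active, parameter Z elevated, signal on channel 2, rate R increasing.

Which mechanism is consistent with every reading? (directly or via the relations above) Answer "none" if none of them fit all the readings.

B

Testing each hypothesis:
(A) mechanism M7 — rate R decreasing -; flag F1 raised -; signal on channel 2 +; signal on channel 3 +; signal on channel 1 -
(B) process P1 — accounts for every observation (flag F1 raised by parameter Y elevated → signal on channel 1 → flag F1 raised)
(C) mechanism M4 — does not account for signal on channel 2, signal on channel 3
(D) mechanism M6 — rate R decreasing -; flag F1 raised +; signal on channel 2 +; signal on channel 3 -; signal on channel 1 -
(E) process P2 — rate R decreasing -; flag F1 raised -; signal on channel 2 +; signal on channel 3 -; signal on channel 1 -
Only (B) is consistent with every observation.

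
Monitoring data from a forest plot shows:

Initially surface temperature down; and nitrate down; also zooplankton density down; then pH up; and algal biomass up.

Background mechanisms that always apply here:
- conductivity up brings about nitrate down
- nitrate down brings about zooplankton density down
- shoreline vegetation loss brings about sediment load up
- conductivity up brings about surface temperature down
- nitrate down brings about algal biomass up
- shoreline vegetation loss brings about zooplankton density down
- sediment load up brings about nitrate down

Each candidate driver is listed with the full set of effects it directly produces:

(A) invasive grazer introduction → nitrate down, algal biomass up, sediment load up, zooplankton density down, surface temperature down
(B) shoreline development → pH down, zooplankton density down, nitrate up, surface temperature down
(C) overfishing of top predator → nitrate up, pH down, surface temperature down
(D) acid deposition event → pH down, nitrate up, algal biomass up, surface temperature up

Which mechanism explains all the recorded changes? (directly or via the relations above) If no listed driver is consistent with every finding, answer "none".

Per-candidate check:
(A) invasive grazer introduction — surface temperature down yes; nitrate down yes; zooplankton density down yes; pH up NO; algal biomass up yes
(B) shoreline development — fails on nitrate down, pH up, algal biomass up (predicts nitrate up, not nitrate down; predicts pH down, not pH up)
(C) overfishing of top predator — surface temperature down yes; nitrate down NO; zooplankton density down NO; pH up NO; algal biomass up NO
(D) acid deposition event — fails on surface temperature down, nitrate down, zooplankton density down, pH up (predicts surface temperature up, not surface temperature down; predicts nitrate up, not nitrate down; predicts pH down, not pH up)
None of the listed candidates fits everything.

none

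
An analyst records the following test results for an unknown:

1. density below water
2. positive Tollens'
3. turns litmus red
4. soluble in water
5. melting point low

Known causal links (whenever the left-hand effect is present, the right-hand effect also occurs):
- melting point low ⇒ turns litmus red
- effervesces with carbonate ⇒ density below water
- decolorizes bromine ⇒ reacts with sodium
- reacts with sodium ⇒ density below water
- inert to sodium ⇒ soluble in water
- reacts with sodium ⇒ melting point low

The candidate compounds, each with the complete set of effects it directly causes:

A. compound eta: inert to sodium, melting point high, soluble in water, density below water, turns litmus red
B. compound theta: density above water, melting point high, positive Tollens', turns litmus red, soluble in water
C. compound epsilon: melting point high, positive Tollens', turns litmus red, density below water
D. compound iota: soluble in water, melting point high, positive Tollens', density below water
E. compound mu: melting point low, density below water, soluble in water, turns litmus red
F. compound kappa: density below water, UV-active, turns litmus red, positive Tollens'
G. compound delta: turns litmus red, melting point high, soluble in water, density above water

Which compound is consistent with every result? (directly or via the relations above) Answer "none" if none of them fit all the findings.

Per-candidate check:
(A) compound eta — density below water +; positive Tollens' -; turns litmus red +; soluble in water +; melting point low -
(B) compound theta — density below water -; positive Tollens' +; turns litmus red +; soluble in water +; melting point low -
(C) compound epsilon — density below water +; positive Tollens' +; turns litmus red +; soluble in water -; melting point low -
(D) compound iota — density below water +; positive Tollens' +; turns litmus red -; soluble in water +; melting point low -
(E) compound mu — does not account for positive Tollens'
(F) compound kappa — density below water +; positive Tollens' +; turns litmus red +; soluble in water -; melting point low -
(G) compound delta — fails on density below water, positive Tollens', melting point low (predicts density above water, not density below water; predicts melting point high, not melting point low)
None of the listed candidates fits everything.

none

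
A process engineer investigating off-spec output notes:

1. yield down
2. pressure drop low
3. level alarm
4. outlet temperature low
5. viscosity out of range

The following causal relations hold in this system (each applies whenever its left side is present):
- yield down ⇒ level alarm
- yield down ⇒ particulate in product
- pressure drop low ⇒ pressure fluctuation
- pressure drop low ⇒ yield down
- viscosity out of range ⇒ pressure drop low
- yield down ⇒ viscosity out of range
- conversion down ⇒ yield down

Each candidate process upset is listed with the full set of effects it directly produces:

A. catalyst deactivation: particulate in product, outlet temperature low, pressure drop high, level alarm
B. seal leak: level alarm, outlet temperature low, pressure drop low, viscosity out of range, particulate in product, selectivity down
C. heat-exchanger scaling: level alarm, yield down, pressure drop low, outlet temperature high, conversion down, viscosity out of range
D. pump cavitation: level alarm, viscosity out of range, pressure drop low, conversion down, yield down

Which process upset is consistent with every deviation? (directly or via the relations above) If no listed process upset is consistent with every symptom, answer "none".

Checking each candidate against the observations:
(A) catalyst deactivation — fails on yield down, pressure drop low, viscosity out of range (predicts pressure drop high, not pressure drop low)
(B) seal leak — accounts for every observation (yield down via pressure drop low → yield down)
(C) heat-exchanger scaling — yield down ✓; pressure drop low ✓; level alarm ✓; outlet temperature low ✗; viscosity out of range ✓
(D) pump cavitation — yield down ✓; pressure drop low ✓; level alarm ✓; outlet temperature low ✗; viscosity out of range ✓
(B) is the only candidate with no mismatches.

B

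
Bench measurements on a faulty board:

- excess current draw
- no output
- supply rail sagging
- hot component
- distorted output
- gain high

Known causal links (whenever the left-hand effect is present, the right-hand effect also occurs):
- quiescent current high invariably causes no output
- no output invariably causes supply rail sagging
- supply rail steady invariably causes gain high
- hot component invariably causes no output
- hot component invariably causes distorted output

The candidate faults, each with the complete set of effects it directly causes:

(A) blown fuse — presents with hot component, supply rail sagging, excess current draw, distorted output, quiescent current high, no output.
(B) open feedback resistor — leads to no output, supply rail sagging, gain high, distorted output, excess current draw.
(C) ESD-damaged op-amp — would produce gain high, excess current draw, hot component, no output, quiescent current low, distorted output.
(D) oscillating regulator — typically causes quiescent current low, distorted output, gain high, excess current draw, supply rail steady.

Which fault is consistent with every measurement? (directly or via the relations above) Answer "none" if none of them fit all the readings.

C

For each candidate, compare predicted effects to what was observed:
(A) blown fuse — excess current draw +; no output +; supply rail sagging +; hot component +; distorted output +; gain high -
(B) open feedback resistor — excess current draw +; no output +; supply rail sagging +; hot component -; distorted output +; gain high +
(C) ESD-damaged op-amp — excess current draw +; no output +; supply rail sagging + (by no output → supply rail sagging); hot component +; distorted output +; gain high +
(D) oscillating regulator — fails on no output, supply rail sagging, hot component (predicts supply rail steady, not supply rail sagging)
Only (C) is consistent with every observation.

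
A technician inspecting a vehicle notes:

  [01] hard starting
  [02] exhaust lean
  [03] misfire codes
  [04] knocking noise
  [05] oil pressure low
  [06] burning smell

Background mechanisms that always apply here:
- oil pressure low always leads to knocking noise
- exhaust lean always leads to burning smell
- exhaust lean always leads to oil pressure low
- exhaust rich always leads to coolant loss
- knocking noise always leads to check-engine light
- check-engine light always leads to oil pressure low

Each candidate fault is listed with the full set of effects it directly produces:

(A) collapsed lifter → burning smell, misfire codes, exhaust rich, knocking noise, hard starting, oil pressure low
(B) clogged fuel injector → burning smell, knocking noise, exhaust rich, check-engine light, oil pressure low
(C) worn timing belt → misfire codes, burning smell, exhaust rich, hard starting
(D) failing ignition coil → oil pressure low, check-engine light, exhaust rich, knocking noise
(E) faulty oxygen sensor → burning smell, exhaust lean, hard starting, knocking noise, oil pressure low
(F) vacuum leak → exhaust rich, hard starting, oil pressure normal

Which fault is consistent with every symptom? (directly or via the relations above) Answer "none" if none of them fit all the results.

none

For each candidate, compare predicted effects to what was observed:
(A) collapsed lifter — fails on exhaust lean (predicts exhaust rich, not exhaust lean)
(B) clogged fuel injector — hard starting ✗; exhaust lean ✗; misfire codes ✗; knocking noise ✓; oil pressure low ✓; burning smell ✓
(C) worn timing belt — fails on exhaust lean, knocking noise, oil pressure low (predicts exhaust rich, not exhaust lean)
(D) failing ignition coil — fails on hard starting, exhaust lean, misfire codes, burning smell (predicts exhaust rich, not exhaust lean)
(E) faulty oxygen sensor — hard starting ✓; exhaust lean ✓; misfire codes ✗; knocking noise ✓; oil pressure low ✓; burning smell ✓
(F) vacuum leak — fails on exhaust lean, misfire codes, knocking noise, oil pressure low, burning smell (predicts exhaust rich, not exhaust lean; predicts oil pressure normal, not oil pressure low)
None of the listed candidates fits everything.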